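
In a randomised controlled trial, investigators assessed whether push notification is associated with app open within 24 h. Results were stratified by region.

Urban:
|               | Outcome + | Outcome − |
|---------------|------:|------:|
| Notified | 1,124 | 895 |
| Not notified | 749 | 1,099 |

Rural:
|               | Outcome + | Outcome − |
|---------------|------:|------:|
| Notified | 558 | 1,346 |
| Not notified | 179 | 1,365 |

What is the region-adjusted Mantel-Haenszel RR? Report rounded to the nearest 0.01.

1.61

RR_MH = Σ(aᵢ·n₀ᵢ/nᵢ) / Σ(cᵢ·n₁ᵢ/nᵢ), with n₁ᵢ = aᵢ+bᵢ (exposed), n₀ᵢ = cᵢ+dᵢ (unexposed), nᵢ = n₁ᵢ+n₀ᵢ.
Stratum 1 (Urban): n₁ = 2019, n₀ = 1848, n = 3867; a·n₀/n = 1124·1848/3867 = 537.1482; c·n₁/n = 749·2019/3867 = 391.0605
Stratum 2 (Rural): n₁ = 1904, n₀ = 1544, n = 3448; a·n₀/n = 558·1544/3448 = 249.8701; c·n₁/n = 179·1904/3448 = 98.8445
RR_MH = (537.1482 + 249.8701) / (391.0605 + 98.8445) = 787.0182 / 489.9051 = 1.60647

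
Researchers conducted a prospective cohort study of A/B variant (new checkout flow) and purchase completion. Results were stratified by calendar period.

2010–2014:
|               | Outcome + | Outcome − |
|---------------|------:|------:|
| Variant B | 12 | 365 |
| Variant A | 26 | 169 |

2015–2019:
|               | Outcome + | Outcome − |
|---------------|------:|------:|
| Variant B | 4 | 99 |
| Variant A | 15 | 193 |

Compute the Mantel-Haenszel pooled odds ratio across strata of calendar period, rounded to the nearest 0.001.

0.282

OR_MH = Σ(aᵢdᵢ/nᵢ) / Σ(bᵢcᵢ/nᵢ), where nᵢ is the stratum total.
Stratum 1 (2010–2014): n = 572; a·d/n = 12·169/572 = 3.5455; b·c/n = 365·26/572 = 16.5909
Stratum 2 (2015–2019): n = 311; a·d/n = 4·193/311 = 2.4823; b·c/n = 99·15/311 = 4.7749
OR_MH = (3.5455 + 2.4823) / (16.5909 + 4.7749) = 6.0278 / 21.3658 = 0.28212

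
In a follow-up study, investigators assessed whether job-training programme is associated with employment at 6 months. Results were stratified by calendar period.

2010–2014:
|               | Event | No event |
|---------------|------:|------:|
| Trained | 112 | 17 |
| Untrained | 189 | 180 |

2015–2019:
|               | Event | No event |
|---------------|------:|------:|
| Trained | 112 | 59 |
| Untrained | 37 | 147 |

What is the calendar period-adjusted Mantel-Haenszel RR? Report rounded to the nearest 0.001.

RR_MH = Σ(aᵢ·n₀ᵢ/nᵢ) / Σ(cᵢ·n₁ᵢ/nᵢ), with n₁ᵢ = aᵢ+bᵢ (exposed), n₀ᵢ = cᵢ+dᵢ (unexposed), nᵢ = n₁ᵢ+n₀ᵢ.
Stratum 1 (2010–2014): n₁ = 129, n₀ = 369, n = 498; a·n₀/n = 112·369/498 = 82.9880; c·n₁/n = 189·129/498 = 48.9578
Stratum 2 (2015–2019): n₁ = 171, n₀ = 184, n = 355; a·n₀/n = 112·184/355 = 58.0507; c·n₁/n = 37·171/355 = 17.8225
RR_MH = (82.9880 + 58.0507) / (48.9578 + 17.8225) = 141.0387 / 66.7804 = 2.11198

2.112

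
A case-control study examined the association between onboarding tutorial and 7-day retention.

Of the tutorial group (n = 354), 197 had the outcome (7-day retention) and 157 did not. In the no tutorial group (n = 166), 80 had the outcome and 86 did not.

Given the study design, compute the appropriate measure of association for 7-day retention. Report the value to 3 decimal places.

1.349

From the description: a = 197, b = 157, c = 80, d = 86.
This is a case-control study: participants were sampled on outcome status, so risks in the source population cannot be estimated directly — relative risk is not valid here. The odds ratio is the appropriate measure.
OR = (a·d)/(b·c) = (197 × 86) / (157 × 80) = 16942 / 12560 = 1.34889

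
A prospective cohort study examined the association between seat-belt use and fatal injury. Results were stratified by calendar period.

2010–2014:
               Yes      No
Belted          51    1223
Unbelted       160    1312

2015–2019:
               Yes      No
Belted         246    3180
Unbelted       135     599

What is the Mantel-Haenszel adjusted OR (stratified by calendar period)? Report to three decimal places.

OR_MH = Σ(aᵢdᵢ/nᵢ) / Σ(bᵢcᵢ/nᵢ), where nᵢ is the stratum total.
Stratum 1 (2010–2014): n = 2746; a·d/n = 51·1312/2746 = 24.3671; b·c/n = 1223·160/2746 = 71.2600
Stratum 2 (2015–2019): n = 4160; a·d/n = 246·599/4160 = 35.4216; b·c/n = 3180·135/4160 = 103.1971
OR_MH = (24.3671 + 35.4216) / (71.2600 + 103.1971) = 59.7887 / 174.4571 = 0.34271

0.343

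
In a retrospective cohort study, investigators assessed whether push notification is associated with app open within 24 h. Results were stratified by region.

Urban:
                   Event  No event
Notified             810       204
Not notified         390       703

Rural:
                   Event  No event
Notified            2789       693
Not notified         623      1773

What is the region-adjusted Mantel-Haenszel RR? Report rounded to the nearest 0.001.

2.797

RR_MH = Σ(aᵢ·n₀ᵢ/nᵢ) / Σ(cᵢ·n₁ᵢ/nᵢ), with n₁ᵢ = aᵢ+bᵢ (exposed), n₀ᵢ = cᵢ+dᵢ (unexposed), nᵢ = n₁ᵢ+n₀ᵢ.
Stratum 1 (Urban): n₁ = 1014, n₀ = 1093, n = 2107; a·n₀/n = 810·1093/2107 = 420.1851; c·n₁/n = 390·1014/2107 = 187.6887
Stratum 2 (Rural): n₁ = 3482, n₀ = 2396, n = 5878; a·n₀/n = 2789·2396/5878 = 1136.8568; c·n₁/n = 623·3482/5878 = 369.0517
RR_MH = (420.1851 + 1136.8568) / (187.6887 + 369.0517) = 1557.0419 / 556.7404 = 2.79671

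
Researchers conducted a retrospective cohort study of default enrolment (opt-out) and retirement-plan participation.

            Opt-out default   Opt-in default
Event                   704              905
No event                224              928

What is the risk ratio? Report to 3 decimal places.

Reading the table with exposure as columns: a = 704 (Opt-out default, case), b = 224 (Opt-out default, non-case), c = 905 (Opt-in default, case), d = 928.
Risk in exposed = 704/928 = 0.75862; risk in unexposed = 905/1833 = 0.49373.
RR = 0.75862 / 0.49373 = 1.53652
The risk among the exposed is 1.54 times that among the unexposed.

1.537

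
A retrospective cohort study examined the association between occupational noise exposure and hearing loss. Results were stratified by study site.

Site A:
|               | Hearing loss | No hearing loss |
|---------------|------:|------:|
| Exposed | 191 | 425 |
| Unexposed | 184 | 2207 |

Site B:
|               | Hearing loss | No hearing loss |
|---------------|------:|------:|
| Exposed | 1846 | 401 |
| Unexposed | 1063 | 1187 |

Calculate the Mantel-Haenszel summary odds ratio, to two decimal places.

OR_MH = Σ(aᵢdᵢ/nᵢ) / Σ(bᵢcᵢ/nᵢ), where nᵢ is the stratum total.
Stratum 1 (Site A): n = 3007; a·d/n = 191·2207/3007 = 140.1852; b·c/n = 425·184/3007 = 26.0060
Stratum 2 (Site B): n = 4497; a·d/n = 1846·1187/4497 = 487.2586; b·c/n = 401·1063/4497 = 94.7883
OR_MH = (140.1852 + 487.2586) / (26.0060 + 94.7883) = 627.4439 / 120.7943 = 5.19432

5.19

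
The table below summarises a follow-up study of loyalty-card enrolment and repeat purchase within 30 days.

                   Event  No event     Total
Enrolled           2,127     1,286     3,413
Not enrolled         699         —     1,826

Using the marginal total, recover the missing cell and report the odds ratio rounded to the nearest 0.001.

The missing cell is in the unexposed row: 1826 − 699 = 1127.
So a = 2127, b = 1286, c = 699, d = 1127.
OR = (a·d)/(b·c) = (2127 × 1127) / (1286 × 699) = 2397129 / 898914 = 2.66669

2.667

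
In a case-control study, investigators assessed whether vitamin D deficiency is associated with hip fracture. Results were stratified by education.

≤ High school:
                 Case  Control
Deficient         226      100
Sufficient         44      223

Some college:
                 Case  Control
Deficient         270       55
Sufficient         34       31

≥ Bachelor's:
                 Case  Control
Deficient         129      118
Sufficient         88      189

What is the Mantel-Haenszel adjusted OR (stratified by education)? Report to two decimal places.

4.78

OR_MH = Σ(aᵢdᵢ/nᵢ) / Σ(bᵢcᵢ/nᵢ), where nᵢ is the stratum total.
Stratum 1 (≤ High school): n = 593; a·d/n = 226·223/593 = 84.9882; b·c/n = 100·44/593 = 7.4199
Stratum 2 (Some college): n = 390; a·d/n = 270·31/390 = 21.4615; b·c/n = 55·34/390 = 4.7949
Stratum 3 (≥ Bachelor's): n = 524; a·d/n = 129·189/524 = 46.5286; b·c/n = 118·88/524 = 19.8168
OR_MH = (84.9882 + 21.4615 + 46.5286) / (7.4199 + 4.7949 + 19.8168) = 152.9784 / 32.0316 = 4.77586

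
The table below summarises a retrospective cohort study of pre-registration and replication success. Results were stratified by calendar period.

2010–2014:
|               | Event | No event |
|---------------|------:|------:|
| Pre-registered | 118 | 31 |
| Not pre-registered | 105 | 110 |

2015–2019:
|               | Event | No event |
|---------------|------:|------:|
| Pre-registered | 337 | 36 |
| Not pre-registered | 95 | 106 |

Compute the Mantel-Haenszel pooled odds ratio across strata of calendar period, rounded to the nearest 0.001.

6.570

OR_MH = Σ(aᵢdᵢ/nᵢ) / Σ(bᵢcᵢ/nᵢ), where nᵢ is the stratum total.
Stratum 1 (2010–2014): n = 364; a·d/n = 118·110/364 = 35.6593; b·c/n = 31·105/364 = 8.9423
Stratum 2 (2015–2019): n = 574; a·d/n = 337·106/574 = 62.2334; b·c/n = 36·95/574 = 5.9582
OR_MH = (35.6593 + 62.2334) / (8.9423 + 5.9582) = 97.8928 / 14.9005 = 6.56977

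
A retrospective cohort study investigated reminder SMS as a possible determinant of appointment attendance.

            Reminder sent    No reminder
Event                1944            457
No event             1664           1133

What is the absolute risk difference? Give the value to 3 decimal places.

0.251

Reading the table with exposure as columns: a = 1944 (Reminder sent, case), b = 1664 (Reminder sent, non-case), c = 457 (No reminder, case), d = 1133.
Risk in exposed = 1944/3608 = 0.538803; risk in unexposed = 457/1590 = 0.287421.
Risk difference = 0.538803 − 0.287421 = 0.251381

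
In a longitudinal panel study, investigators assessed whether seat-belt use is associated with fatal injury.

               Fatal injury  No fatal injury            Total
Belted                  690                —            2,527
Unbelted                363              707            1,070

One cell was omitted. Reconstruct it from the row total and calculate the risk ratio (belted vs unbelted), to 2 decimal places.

0.80

The missing cell is in the exposed row: 2527 − 690 = 1837.
So a = 690, b = 1837, c = 363, d = 707.
RR = [a/(a+b)] / [c/(c+d)] = (690/2527) / (363/1070) = 0.27305/0.33925 = 0.80486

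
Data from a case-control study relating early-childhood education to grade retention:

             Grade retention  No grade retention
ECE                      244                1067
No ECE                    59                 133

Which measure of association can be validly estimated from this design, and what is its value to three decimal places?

Cells: a = 244, b = 1067, c = 59, d = 133.
This is a case-control study: participants were sampled on outcome status, so risks in the source population cannot be estimated directly — relative risk is not valid here. The odds ratio is the appropriate measure.
OR = (a·d)/(b·c) = (244 × 133) / (1067 × 59) = 32452 / 62953 = 0.51550

0.515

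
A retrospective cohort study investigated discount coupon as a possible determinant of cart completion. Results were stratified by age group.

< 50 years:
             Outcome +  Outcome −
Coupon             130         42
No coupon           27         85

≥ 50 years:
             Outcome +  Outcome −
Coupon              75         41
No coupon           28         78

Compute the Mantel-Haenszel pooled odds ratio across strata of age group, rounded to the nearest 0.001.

7.121

OR_MH = Σ(aᵢdᵢ/nᵢ) / Σ(bᵢcᵢ/nᵢ), where nᵢ is the stratum total.
Stratum 1 (< 50 years): n = 284; a·d/n = 130·85/284 = 38.9085; b·c/n = 42·27/284 = 3.9930
Stratum 2 (≥ 50 years): n = 222; a·d/n = 75·78/222 = 26.3514; b·c/n = 41·28/222 = 5.1712
OR_MH = (38.9085 + 26.3514) / (3.9930 + 5.1712) = 65.2598 / 9.1641 = 7.12122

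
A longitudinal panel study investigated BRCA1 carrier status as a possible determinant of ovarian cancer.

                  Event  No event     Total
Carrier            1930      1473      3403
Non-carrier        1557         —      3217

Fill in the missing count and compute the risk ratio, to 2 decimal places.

The missing cell is in the unexposed row: 3217 − 1557 = 1660.
So a = 1930, b = 1473, c = 1557, d = 1660.
RR = [a/(a+b)] / [c/(c+d)] = (1930/3403) / (1557/3217) = 0.56715/0.48399 = 1.17181

1.17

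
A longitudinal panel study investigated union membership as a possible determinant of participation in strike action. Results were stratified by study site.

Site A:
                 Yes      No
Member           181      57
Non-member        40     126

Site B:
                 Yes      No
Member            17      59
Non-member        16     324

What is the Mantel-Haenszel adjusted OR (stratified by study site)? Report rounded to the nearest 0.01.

8.81

OR_MH = Σ(aᵢdᵢ/nᵢ) / Σ(bᵢcᵢ/nᵢ), where nᵢ is the stratum total.
Stratum 1 (Site A): n = 404; a·d/n = 181·126/404 = 56.4505; b·c/n = 57·40/404 = 5.6436
Stratum 2 (Site B): n = 416; a·d/n = 17·324/416 = 13.2404; b·c/n = 59·16/416 = 2.2692
OR_MH = (56.4505 + 13.2404) / (5.6436 + 2.2692) = 69.6909 / 7.9128 = 8.80737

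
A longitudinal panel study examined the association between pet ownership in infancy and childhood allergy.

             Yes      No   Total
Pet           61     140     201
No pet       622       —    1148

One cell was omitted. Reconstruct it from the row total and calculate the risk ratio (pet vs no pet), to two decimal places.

The missing cell is in the unexposed row: 1148 − 622 = 526.
So a = 61, b = 140, c = 622, d = 526.
RR = [a/(a+b)] / [c/(c+d)] = (61/201) / (622/1148) = 0.30348/0.54181 = 0.56013

0.56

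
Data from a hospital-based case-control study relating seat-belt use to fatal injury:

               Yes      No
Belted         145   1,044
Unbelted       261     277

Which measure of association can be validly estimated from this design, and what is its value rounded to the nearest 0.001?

Cells: a = 145, b = 1044, c = 261, d = 277.
This is a hospital-based case-control study: participants were sampled on outcome status, so risks in the source population cannot be estimated directly — relative risk is not valid here. The odds ratio is the appropriate measure.
OR = (a·d)/(b·c) = (145 × 277) / (1044 × 261) = 40165 / 272484 = 0.14740

0.147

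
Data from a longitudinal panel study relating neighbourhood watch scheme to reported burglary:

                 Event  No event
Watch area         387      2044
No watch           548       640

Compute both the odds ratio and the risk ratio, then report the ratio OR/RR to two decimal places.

Cells: a = 387, b = 2044, c = 548, d = 640.
OR = (387·640)/(2044·548) = 247680/1120112 = 0.22112
Risk in exposed = 387/2431 = 0.15919; risk in unexposed = 548/1188 = 0.46128; RR = 0.34511
OR/RR = 0.22112 / 0.34511 = 0.64072
The outcome is not rare, so the OR lies further from 1 than the RR.

0.64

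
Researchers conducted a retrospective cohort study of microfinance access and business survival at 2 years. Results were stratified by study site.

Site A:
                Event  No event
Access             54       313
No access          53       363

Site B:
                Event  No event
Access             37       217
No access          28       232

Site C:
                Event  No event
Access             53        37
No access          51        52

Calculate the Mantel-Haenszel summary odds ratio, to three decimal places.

OR_MH = Σ(aᵢdᵢ/nᵢ) / Σ(bᵢcᵢ/nᵢ), where nᵢ is the stratum total.
Stratum 1 (Site A): n = 783; a·d/n = 54·363/783 = 25.0345; b·c/n = 313·53/783 = 21.1865
Stratum 2 (Site B): n = 514; a·d/n = 37·232/514 = 16.7004; b·c/n = 217·28/514 = 11.8210
Stratum 3 (Site C): n = 193; a·d/n = 53·52/193 = 14.2798; b·c/n = 37·51/193 = 9.7772
OR_MH = (25.0345 + 16.7004 + 14.2798) / (21.1865 + 11.8210 + 9.7772) = 56.0147 / 42.7847 = 1.30922

1.309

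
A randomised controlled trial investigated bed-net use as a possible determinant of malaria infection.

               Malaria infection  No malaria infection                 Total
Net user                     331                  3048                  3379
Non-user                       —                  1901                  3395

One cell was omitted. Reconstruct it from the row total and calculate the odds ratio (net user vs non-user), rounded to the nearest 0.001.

The missing cell is in the unexposed row: 3395 − 1901 = 1494.
So a = 331, b = 3048, c = 1494, d = 1901.
OR = (a·d)/(b·c) = (331 × 1901) / (3048 × 1494) = 629231 / 4553712 = 0.13818

0.138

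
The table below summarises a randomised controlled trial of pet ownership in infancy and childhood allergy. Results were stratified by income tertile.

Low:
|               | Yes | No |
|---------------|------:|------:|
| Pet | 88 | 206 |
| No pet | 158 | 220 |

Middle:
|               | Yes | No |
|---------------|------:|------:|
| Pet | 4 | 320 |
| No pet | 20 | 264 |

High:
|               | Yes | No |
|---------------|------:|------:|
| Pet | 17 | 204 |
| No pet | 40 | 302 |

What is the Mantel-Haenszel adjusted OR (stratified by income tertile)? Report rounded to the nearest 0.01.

OR_MH = Σ(aᵢdᵢ/nᵢ) / Σ(bᵢcᵢ/nᵢ), where nᵢ is the stratum total.
Stratum 1 (Low): n = 672; a·d/n = 88·220/672 = 28.8095; b·c/n = 206·158/672 = 48.4345
Stratum 2 (Middle): n = 608; a·d/n = 4·264/608 = 1.7368; b·c/n = 320·20/608 = 10.5263
Stratum 3 (High): n = 563; a·d/n = 17·302/563 = 9.1190; b·c/n = 204·40/563 = 14.4938
OR_MH = (28.8095 + 1.7368 + 9.1190) / (48.4345 + 10.5263 + 14.4938) = 39.6654 / 73.4546 = 0.54000

0.54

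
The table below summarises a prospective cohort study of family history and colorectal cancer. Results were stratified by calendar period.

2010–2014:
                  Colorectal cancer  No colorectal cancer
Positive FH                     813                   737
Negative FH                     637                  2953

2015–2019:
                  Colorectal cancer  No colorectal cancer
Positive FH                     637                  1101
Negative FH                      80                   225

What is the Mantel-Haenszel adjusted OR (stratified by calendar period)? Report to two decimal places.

OR_MH = Σ(aᵢdᵢ/nᵢ) / Σ(bᵢcᵢ/nᵢ), where nᵢ is the stratum total.
Stratum 1 (2010–2014): n = 5140; a·d/n = 813·2953/5140 = 467.0796; b·c/n = 737·637/5140 = 91.3364
Stratum 2 (2015–2019): n = 2043; a·d/n = 637·225/2043 = 70.1542; b·c/n = 1101·80/2043 = 43.1131
OR_MH = (467.0796 + 70.1542) / (91.3364 + 43.1131) = 537.2338 / 134.4495 = 3.99580

4.00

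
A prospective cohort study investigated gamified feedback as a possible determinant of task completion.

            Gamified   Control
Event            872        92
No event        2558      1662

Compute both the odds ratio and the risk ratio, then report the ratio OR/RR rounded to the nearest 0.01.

Reading the table with exposure as columns: a = 872 (Gamified, case), b = 2558 (Gamified, non-case), c = 92 (Control, case), d = 1662.
OR = (872·1662)/(2558·92) = 1449264/235336 = 6.15828
Risk in exposed = 872/3430 = 0.25423; risk in unexposed = 92/1754 = 0.05245; RR = 4.84690
OR/RR = 6.15828 / 4.84690 = 1.27056
The outcome is not rare, so the OR lies further from 1 than the RR.

1.27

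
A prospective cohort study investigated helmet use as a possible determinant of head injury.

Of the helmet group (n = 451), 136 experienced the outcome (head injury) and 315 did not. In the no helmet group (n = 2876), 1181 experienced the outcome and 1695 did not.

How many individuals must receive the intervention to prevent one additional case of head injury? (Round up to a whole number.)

Risk in treated group = 136/451 = 0.30155; risk in control = 1181/2876 = 0.41064.
Absolute risk reduction = 0.41064 − 0.30155 = 0.10909
NNT = 1 / ARR = 1 / 0.10909 = 9.167 → round up → 10

10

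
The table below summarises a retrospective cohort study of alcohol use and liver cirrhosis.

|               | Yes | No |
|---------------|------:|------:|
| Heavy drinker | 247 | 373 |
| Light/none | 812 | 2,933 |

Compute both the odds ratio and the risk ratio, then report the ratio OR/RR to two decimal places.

Cells: a = 247, b = 373, c = 812, d = 2933.
OR = (247·2933)/(373·812) = 724451/302876 = 2.39191
Risk in exposed = 247/620 = 0.39839; risk in unexposed = 812/3745 = 0.21682; RR = 1.83739
OR/RR = 2.39191 / 1.83739 = 1.30180
The outcome is not rare, so the OR lies further from 1 than the RR.

1.30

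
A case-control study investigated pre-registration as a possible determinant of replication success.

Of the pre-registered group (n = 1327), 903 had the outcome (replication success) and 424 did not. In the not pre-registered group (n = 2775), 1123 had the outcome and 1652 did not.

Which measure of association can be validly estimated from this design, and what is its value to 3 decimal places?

From the description: a = 903, b = 424, c = 1123, d = 1652.
This is a case-control study: participants were sampled on outcome status, so risks in the source population cannot be estimated directly — relative risk is not valid here. The odds ratio is the appropriate measure.
OR = (a·d)/(b·c) = (903 × 1652) / (424 × 1123) = 1491756 / 476152 = 3.13294

3.133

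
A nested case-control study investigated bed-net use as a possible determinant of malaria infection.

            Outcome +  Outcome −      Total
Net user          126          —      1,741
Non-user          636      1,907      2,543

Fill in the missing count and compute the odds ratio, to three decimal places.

The missing cell is in the exposed row: 1741 − 126 = 1615.
So a = 126, b = 1615, c = 636, d = 1907.
OR = (a·d)/(b·c) = (126 × 1907) / (1615 × 636) = 240282 / 1027140 = 0.23393

0.234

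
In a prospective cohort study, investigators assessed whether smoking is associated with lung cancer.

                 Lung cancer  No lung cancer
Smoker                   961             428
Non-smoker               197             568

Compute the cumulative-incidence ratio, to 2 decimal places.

2.69

Cells: a = 961, b = 428, c = 197, d = 568.
Risk in exposed = 961/1389 = 0.69186; risk in unexposed = 197/765 = 0.25752.
RR = 0.69186 / 0.25752 = 2.68668
The risk among the exposed is 2.69 times that among the unexposed.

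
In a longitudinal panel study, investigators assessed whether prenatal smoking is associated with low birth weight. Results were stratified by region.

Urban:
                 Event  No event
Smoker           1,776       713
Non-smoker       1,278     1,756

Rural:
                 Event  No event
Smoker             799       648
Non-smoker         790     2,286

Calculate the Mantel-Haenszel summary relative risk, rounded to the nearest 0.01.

RR_MH = Σ(aᵢ·n₀ᵢ/nᵢ) / Σ(cᵢ·n₁ᵢ/nᵢ), with n₁ᵢ = aᵢ+bᵢ (exposed), n₀ᵢ = cᵢ+dᵢ (unexposed), nᵢ = n₁ᵢ+n₀ᵢ.
Stratum 1 (Urban): n₁ = 2489, n₀ = 3034, n = 5523; a·n₀/n = 1776·3034/5523 = 975.6263; c·n₁/n = 1278·2489/5523 = 575.9446
Stratum 2 (Rural): n₁ = 1447, n₀ = 3076, n = 4523; a·n₀/n = 799·3076/4523 = 543.3836; c·n₁/n = 790·1447/4523 = 252.7371
RR_MH = (975.6263 + 543.3836) / (575.9446 + 252.7371) = 1519.0099 / 828.6817 = 1.83304

1.83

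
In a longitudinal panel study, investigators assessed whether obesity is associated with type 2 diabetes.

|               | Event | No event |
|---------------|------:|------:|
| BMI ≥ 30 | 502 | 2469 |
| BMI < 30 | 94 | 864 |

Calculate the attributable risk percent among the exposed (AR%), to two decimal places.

41.93

Cells: a = 502, b = 2469, c = 94, d = 864.
Risk in exposed = 502/2971 = 0.16897; risk in unexposed = 94/958 = 0.09812.
RR = 0.16897/0.09812 = 1.72202
AR% = (RR − 1)/RR × 100 = (1.72202 − 1)/1.72202 × 100 = 41.9287%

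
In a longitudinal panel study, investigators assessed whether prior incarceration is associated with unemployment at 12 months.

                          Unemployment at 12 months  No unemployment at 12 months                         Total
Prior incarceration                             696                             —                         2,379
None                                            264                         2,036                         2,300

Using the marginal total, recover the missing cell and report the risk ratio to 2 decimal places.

2.55

The missing cell is in the exposed row: 2379 − 696 = 1683.
So a = 696, b = 1683, c = 264, d = 2036.
RR = [a/(a+b)] / [c/(c+d)] = (696/2379) / (264/2300) = 0.29256/0.11478 = 2.54882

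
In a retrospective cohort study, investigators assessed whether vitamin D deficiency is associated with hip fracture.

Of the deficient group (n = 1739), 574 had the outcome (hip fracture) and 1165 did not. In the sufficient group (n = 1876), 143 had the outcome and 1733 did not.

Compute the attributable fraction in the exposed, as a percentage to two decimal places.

76.91

From the description: a = 574, b = 1165, c = 143, d = 1733.
Risk in exposed = 574/1739 = 0.33007; risk in unexposed = 143/1876 = 0.07623.
RR = 0.33007/0.07623 = 4.33021
AR% = (RR − 1)/RR × 100 = (4.33021 − 1)/4.33021 × 100 = 76.9064%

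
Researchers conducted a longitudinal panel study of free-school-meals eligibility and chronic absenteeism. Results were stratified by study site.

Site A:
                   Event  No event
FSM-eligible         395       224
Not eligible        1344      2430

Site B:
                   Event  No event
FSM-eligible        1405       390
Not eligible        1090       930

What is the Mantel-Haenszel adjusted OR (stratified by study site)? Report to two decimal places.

OR_MH = Σ(aᵢdᵢ/nᵢ) / Σ(bᵢcᵢ/nᵢ), where nᵢ is the stratum total.
Stratum 1 (Site A): n = 4393; a·d/n = 395·2430/4393 = 218.4953; b·c/n = 224·1344/4393 = 68.5308
Stratum 2 (Site B): n = 3815; a·d/n = 1405·930/3815 = 342.5033; b·c/n = 390·1090/3815 = 111.4286
OR_MH = (218.4953 + 342.5033) / (68.5308 + 111.4286) = 560.9986 / 179.9594 = 3.11736

3.12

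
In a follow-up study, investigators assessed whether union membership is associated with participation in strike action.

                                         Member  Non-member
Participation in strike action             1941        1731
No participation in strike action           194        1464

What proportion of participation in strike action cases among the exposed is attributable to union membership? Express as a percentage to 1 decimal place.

Reading the table with exposure as columns: a = 1941 (Member, case), b = 194 (Member, non-case), c = 1731 (Non-member, case), d = 1464.
Risk in exposed = 1941/2135 = 0.90913; risk in unexposed = 1731/3195 = 0.54178.
RR = 0.90913/0.54178 = 1.67804
AR% = (RR − 1)/RR × 100 = (1.67804 − 1)/1.67804 × 100 = 40.4065%

40.4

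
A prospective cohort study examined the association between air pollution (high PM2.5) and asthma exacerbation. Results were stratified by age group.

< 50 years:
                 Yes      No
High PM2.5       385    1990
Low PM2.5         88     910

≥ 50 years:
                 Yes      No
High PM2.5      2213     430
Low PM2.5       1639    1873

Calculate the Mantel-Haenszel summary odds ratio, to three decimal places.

4.671

OR_MH = Σ(aᵢdᵢ/nᵢ) / Σ(bᵢcᵢ/nᵢ), where nᵢ is the stratum total.
Stratum 1 (< 50 years): n = 3373; a·d/n = 385·910/3373 = 103.8690; b·c/n = 1990·88/3373 = 51.9182
Stratum 2 (≥ 50 years): n = 6155; a·d/n = 2213·1873/6155 = 673.4279; b·c/n = 430·1639/6155 = 114.5037
OR_MH = (103.8690 + 673.4279) / (51.9182 + 114.5037) = 777.2969 / 166.4218 = 4.67064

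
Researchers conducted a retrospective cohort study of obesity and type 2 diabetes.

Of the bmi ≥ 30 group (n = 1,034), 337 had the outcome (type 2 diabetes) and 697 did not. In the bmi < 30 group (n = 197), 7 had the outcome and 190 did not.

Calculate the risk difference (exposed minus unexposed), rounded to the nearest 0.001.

0.290

From the description: a = 337, b = 697, c = 7, d = 190.
Risk in exposed = 337/1034 = 0.325919; risk in unexposed = 7/197 = 0.035533.
Risk difference = 0.325919 − 0.035533 = 0.290386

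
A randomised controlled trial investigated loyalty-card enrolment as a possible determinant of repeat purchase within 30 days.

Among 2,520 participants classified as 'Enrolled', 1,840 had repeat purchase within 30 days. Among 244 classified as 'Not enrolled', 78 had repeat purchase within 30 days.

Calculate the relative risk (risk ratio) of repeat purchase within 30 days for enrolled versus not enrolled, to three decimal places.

2.284

From the description: a = 1840, b = 680, c = 78, d = 166.
Risk in exposed = 1840/2520 = 0.73016; risk in unexposed = 78/244 = 0.31967.
RR = 0.73016 / 0.31967 = 2.28409
The risk among the exposed is 2.28 times that among the unexposed.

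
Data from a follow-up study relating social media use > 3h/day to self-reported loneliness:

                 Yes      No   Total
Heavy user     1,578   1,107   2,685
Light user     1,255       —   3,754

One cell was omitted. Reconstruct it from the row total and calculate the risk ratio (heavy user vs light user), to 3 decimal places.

1.758

The missing cell is in the unexposed row: 3754 − 1255 = 2499.
So a = 1578, b = 1107, c = 1255, d = 2499.
RR = [a/(a+b)] / [c/(c+d)] = (1578/2685) / (1255/3754) = 0.58771/0.33431 = 1.75798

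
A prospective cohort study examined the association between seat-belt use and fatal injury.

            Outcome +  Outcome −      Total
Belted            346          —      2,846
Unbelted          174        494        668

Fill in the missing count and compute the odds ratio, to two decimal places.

The missing cell is in the exposed row: 2846 − 346 = 2500.
So a = 346, b = 2500, c = 174, d = 494.
OR = (a·d)/(b·c) = (346 × 494) / (2500 × 174) = 170924 / 435000 = 0.39293

0.39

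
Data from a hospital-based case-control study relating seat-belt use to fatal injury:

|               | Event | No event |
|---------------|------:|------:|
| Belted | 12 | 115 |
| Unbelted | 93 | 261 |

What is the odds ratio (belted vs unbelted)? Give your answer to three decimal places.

0.293

Cells: a = 12, b = 115, c = 93, d = 261.
OR = (a·d)/(b·c) = (12 × 261) / (115 × 93) = 3132 / 10695 = 0.29285
Exposure is associated with lower odds of fatal injury (OR = 0.29 < 1).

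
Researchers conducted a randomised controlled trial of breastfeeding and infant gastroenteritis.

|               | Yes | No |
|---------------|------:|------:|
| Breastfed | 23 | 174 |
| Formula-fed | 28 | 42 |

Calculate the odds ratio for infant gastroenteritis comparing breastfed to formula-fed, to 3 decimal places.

Cells: a = 23, b = 174, c = 28, d = 42.
OR = (a·d)/(b·c) = (23 × 42) / (174 × 28) = 966 / 4872 = 0.19828
Exposure is associated with lower odds of infant gastroenteritis (OR = 0.20 < 1).

0.198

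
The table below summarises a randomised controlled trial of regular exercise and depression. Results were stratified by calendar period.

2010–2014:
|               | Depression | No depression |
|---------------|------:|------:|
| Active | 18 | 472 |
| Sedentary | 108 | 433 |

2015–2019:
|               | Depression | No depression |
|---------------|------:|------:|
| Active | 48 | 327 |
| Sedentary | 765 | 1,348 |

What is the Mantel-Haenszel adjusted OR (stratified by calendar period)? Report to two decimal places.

OR_MH = Σ(aᵢdᵢ/nᵢ) / Σ(bᵢcᵢ/nᵢ), where nᵢ is the stratum total.
Stratum 1 (2010–2014): n = 1031; a·d/n = 18·433/1031 = 7.5597; b·c/n = 472·108/1031 = 49.4433
Stratum 2 (2015–2019): n = 2488; a·d/n = 48·1348/2488 = 26.0064; b·c/n = 327·765/2488 = 100.5446
OR_MH = (7.5597 + 26.0064) / (49.4433 + 100.5446) = 33.5661 / 149.9879 = 0.22379

0.22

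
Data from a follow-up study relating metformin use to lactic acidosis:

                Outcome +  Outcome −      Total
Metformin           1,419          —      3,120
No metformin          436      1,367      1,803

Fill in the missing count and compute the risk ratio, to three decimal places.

1.881

The missing cell is in the exposed row: 3120 − 1419 = 1701.
So a = 1419, b = 1701, c = 436, d = 1367.
RR = [a/(a+b)] / [c/(c+d)] = (1419/3120) / (436/1803) = 0.45481/0.24182 = 1.88078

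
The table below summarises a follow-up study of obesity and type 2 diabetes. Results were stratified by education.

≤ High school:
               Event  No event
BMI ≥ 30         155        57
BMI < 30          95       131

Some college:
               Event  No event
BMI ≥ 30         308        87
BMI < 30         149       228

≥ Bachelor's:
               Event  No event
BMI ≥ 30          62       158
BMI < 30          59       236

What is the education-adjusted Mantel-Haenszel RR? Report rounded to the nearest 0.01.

RR_MH = Σ(aᵢ·n₀ᵢ/nᵢ) / Σ(cᵢ·n₁ᵢ/nᵢ), with n₁ᵢ = aᵢ+bᵢ (exposed), n₀ᵢ = cᵢ+dᵢ (unexposed), nᵢ = n₁ᵢ+n₀ᵢ.
Stratum 1 (≤ High school): n₁ = 212, n₀ = 226, n = 438; a·n₀/n = 155·226/438 = 79.9772; c·n₁/n = 95·212/438 = 45.9817
Stratum 2 (Some college): n₁ = 395, n₀ = 377, n = 772; a·n₀/n = 308·377/772 = 150.4093; c·n₁/n = 149·395/772 = 76.2370
Stratum 3 (≥ Bachelor's): n₁ = 220, n₀ = 295, n = 515; a·n₀/n = 62·295/515 = 35.5146; c·n₁/n = 59·220/515 = 25.2039
RR_MH = (79.9772 + 150.4093 + 35.5146) / (45.9817 + 76.2370 + 25.2039) = 265.9011 / 147.4227 = 1.80366

1.80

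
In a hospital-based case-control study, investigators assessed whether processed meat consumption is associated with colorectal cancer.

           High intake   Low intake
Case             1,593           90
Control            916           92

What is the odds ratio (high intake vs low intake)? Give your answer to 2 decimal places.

1.78

Reading the table with exposure as columns: a = 1593 (High intake, case), b = 916 (High intake, non-case), c = 90 (Low intake, case), d = 92.
OR = (a·d)/(b·c) = (1593 × 92) / (916 × 90) = 146556 / 82440 = 1.77773
The odds of colorectal cancer are about 1.78 times as high in the high intake group.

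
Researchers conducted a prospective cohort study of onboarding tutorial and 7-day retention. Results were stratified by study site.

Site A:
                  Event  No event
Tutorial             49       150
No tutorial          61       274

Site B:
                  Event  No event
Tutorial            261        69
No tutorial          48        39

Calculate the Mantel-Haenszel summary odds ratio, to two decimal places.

OR_MH = Σ(aᵢdᵢ/nᵢ) / Σ(bᵢcᵢ/nᵢ), where nᵢ is the stratum total.
Stratum 1 (Site A): n = 534; a·d/n = 49·274/534 = 25.1423; b·c/n = 150·61/534 = 17.1348
Stratum 2 (Site B): n = 417; a·d/n = 261·39/417 = 24.4101; b·c/n = 69·48/417 = 7.9424
OR_MH = (25.1423 + 24.4101) / (17.1348 + 7.9424) = 49.5524 / 25.0773 = 1.97599

1.98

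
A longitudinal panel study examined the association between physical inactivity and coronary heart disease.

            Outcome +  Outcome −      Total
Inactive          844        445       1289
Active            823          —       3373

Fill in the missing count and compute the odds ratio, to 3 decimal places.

5.877

The missing cell is in the unexposed row: 3373 − 823 = 2550.
So a = 844, b = 445, c = 823, d = 2550.
OR = (a·d)/(b·c) = (844 × 2550) / (445 × 823) = 2152200 / 366235 = 5.87655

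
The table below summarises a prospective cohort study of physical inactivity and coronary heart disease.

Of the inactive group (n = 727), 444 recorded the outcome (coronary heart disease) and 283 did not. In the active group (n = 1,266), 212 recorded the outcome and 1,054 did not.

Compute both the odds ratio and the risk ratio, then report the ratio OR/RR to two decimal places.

2.14

From the description: a = 444, b = 283, c = 212, d = 1054.
OR = (444·1054)/(283·212) = 467976/59996 = 7.80012
Risk in exposed = 444/727 = 0.61073; risk in unexposed = 212/1266 = 0.16746; RR = 3.64709
OR/RR = 7.80012 / 3.64709 = 2.13872
The outcome is not rare, so the OR lies further from 1 than the RR.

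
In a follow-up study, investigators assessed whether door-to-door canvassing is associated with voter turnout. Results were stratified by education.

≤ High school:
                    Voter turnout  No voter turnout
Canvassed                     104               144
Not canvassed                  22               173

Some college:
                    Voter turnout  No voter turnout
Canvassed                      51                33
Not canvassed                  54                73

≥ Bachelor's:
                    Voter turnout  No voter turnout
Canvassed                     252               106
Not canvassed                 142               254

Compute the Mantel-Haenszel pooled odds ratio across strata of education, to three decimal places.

OR_MH = Σ(aᵢdᵢ/nᵢ) / Σ(bᵢcᵢ/nᵢ), where nᵢ is the stratum total.
Stratum 1 (≤ High school): n = 443; a·d/n = 104·173/443 = 40.6140; b·c/n = 144·22/443 = 7.1512
Stratum 2 (Some college): n = 211; a·d/n = 51·73/211 = 17.6445; b·c/n = 33·54/211 = 8.4455
Stratum 3 (≥ Bachelor's): n = 754; a·d/n = 252·254/754 = 84.8912; b·c/n = 106·142/754 = 19.9629
OR_MH = (40.6140 + 17.6445 + 84.8912) / (7.1512 + 8.4455 + 19.9629) = 143.1498 / 35.5596 = 4.02563

4.026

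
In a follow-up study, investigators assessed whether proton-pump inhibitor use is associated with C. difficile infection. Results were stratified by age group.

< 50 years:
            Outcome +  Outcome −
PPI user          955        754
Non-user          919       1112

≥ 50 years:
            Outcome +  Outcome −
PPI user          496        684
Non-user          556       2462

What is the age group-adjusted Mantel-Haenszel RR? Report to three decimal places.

1.519

RR_MH = Σ(aᵢ·n₀ᵢ/nᵢ) / Σ(cᵢ·n₁ᵢ/nᵢ), with n₁ᵢ = aᵢ+bᵢ (exposed), n₀ᵢ = cᵢ+dᵢ (unexposed), nᵢ = n₁ᵢ+n₀ᵢ.
Stratum 1 (< 50 years): n₁ = 1709, n₀ = 2031, n = 3740; a·n₀/n = 955·2031/3740 = 518.6110; c·n₁/n = 919·1709/3740 = 419.9388
Stratum 2 (≥ 50 years): n₁ = 1180, n₀ = 3018, n = 4198; a·n₀/n = 496·3018/4198 = 356.5812; c·n₁/n = 556·1180/4198 = 156.2839
RR_MH = (518.6110 + 356.5812) / (419.9388 + 156.2839) = 875.1922 / 576.2227 = 1.51884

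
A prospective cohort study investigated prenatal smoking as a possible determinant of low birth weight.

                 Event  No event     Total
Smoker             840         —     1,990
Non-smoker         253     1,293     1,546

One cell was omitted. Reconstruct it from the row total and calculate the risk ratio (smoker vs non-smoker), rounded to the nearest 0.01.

The missing cell is in the exposed row: 1990 − 840 = 1150.
So a = 840, b = 1150, c = 253, d = 1293.
RR = [a/(a+b)] / [c/(c+d)] = (840/1990) / (253/1546) = 0.42211/0.16365 = 2.57938

2.58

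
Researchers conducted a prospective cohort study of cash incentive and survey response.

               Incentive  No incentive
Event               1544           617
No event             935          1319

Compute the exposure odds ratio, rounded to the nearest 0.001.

Reading the table with exposure as columns: a = 1544 (Incentive, case), b = 935 (Incentive, non-case), c = 617 (No incentive, case), d = 1319.
OR = (a·d)/(b·c) = (1544 × 1319) / (935 × 617) = 2036536 / 576895 = 3.53017
The odds of survey response are about 3.53 times as high in the incentive group.

3.530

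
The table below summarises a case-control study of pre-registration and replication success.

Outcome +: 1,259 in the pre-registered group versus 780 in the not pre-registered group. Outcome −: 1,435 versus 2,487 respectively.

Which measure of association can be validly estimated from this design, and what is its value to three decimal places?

From the description: a = 1259, b = 1435, c = 780, d = 2487.
This is a case-control study: participants were sampled on outcome status, so risks in the source population cannot be estimated directly — relative risk is not valid here. The odds ratio is the appropriate measure.
OR = (a·d)/(b·c) = (1259 × 2487) / (1435 × 780) = 3131133 / 1119300 = 2.79740

2.797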